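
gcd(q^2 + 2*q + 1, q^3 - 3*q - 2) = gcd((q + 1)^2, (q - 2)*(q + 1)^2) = q^2 + 2*q + 1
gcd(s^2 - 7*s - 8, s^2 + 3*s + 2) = s + 1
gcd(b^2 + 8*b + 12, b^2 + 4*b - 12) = b + 6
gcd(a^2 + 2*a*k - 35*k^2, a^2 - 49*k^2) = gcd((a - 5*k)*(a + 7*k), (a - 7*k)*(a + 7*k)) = a + 7*k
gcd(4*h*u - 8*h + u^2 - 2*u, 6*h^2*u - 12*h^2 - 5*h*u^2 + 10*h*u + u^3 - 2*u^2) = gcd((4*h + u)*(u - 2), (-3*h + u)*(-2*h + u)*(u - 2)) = u - 2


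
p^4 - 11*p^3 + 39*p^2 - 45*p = p*(p - 5)*(p - 3)^2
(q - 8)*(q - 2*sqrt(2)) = q^2 - 8*q - 2*sqrt(2)*q + 16*sqrt(2)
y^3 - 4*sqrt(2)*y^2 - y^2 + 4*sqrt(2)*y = y*(y - 1)*(y - 4*sqrt(2))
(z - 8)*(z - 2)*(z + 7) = z^3 - 3*z^2 - 54*z + 112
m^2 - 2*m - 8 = (m - 4)*(m + 2)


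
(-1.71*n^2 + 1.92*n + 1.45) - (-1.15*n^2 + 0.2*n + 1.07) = -0.56*n^2 + 1.72*n + 0.38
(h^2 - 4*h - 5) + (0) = h^2 - 4*h - 5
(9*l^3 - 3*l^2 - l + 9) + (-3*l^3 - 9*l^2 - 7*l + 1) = 6*l^3 - 12*l^2 - 8*l + 10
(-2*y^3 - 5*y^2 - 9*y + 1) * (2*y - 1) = -4*y^4 - 8*y^3 - 13*y^2 + 11*y - 1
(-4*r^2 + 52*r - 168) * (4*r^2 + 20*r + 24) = -16*r^4 + 128*r^3 + 272*r^2 - 2112*r - 4032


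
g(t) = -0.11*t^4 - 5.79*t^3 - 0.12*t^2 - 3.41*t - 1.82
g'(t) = -0.44*t^3 - 17.37*t^2 - 0.24*t - 3.41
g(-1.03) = 7.77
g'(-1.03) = -21.11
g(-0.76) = 3.21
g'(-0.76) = -13.07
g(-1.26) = 13.59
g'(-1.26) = -29.80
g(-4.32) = 439.16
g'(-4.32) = -291.07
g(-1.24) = 13.00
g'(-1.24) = -28.98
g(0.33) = -3.17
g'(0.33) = -5.40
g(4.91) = -770.75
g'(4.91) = -475.43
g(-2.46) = 88.01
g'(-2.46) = -101.39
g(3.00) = -178.37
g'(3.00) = -172.34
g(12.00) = -12346.10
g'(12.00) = -3267.89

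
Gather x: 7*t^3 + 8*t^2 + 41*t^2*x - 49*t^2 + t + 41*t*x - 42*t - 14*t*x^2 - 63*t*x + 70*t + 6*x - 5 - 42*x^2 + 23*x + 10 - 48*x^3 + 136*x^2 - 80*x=7*t^3 - 41*t^2 + 29*t - 48*x^3 + x^2*(94 - 14*t) + x*(41*t^2 - 22*t - 51) + 5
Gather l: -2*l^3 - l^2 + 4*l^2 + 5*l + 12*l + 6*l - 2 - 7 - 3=-2*l^3 + 3*l^2 + 23*l - 12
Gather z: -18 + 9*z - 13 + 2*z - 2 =11*z - 33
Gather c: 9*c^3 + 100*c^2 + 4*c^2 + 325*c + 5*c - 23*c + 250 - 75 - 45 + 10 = 9*c^3 + 104*c^2 + 307*c + 140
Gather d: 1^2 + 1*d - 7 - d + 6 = 0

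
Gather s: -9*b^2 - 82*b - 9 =-9*b^2 - 82*b - 9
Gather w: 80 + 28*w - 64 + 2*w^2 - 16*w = 2*w^2 + 12*w + 16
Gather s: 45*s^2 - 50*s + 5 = 45*s^2 - 50*s + 5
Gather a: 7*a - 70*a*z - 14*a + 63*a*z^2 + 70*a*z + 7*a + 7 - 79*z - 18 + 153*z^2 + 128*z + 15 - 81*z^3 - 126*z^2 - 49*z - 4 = 63*a*z^2 - 81*z^3 + 27*z^2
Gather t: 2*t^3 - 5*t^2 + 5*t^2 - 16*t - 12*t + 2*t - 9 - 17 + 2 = 2*t^3 - 26*t - 24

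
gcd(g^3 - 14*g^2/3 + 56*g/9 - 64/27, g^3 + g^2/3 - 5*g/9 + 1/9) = 1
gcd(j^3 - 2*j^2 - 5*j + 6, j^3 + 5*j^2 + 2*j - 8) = j^2 + j - 2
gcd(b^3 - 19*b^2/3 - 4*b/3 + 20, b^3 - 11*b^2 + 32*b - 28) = b - 2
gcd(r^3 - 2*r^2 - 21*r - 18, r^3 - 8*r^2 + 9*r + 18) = r^2 - 5*r - 6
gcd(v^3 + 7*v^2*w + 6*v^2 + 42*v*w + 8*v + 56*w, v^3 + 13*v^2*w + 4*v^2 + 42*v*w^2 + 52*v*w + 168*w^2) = v^2 + 7*v*w + 4*v + 28*w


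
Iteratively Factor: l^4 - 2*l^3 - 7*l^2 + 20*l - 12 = (l + 3)*(l^3 - 5*l^2 + 8*l - 4) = (l - 1)*(l + 3)*(l^2 - 4*l + 4) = (l - 2)*(l - 1)*(l + 3)*(l - 2)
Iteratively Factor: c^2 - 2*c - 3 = (c - 3)*(c + 1)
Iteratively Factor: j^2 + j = (j)*(j + 1)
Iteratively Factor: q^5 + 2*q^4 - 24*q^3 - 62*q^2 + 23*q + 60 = (q + 4)*(q^4 - 2*q^3 - 16*q^2 + 2*q + 15) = (q - 5)*(q + 4)*(q^3 + 3*q^2 - q - 3) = (q - 5)*(q + 1)*(q + 4)*(q^2 + 2*q - 3) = (q - 5)*(q - 1)*(q + 1)*(q + 4)*(q + 3)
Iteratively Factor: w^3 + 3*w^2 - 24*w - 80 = (w - 5)*(w^2 + 8*w + 16) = (w - 5)*(w + 4)*(w + 4)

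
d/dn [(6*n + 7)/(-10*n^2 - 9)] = 2*(30*n^2 + 70*n - 27)/(100*n^4 + 180*n^2 + 81)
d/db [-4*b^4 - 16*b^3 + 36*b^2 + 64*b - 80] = -16*b^3 - 48*b^2 + 72*b + 64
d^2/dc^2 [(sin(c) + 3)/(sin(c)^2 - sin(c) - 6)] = (sin(c)^5 + 13*sin(c)^4 + 25*sin(c)^3 + 51*sin(c)^2 - 30)/(sin(c) + cos(c)^2 + 5)^3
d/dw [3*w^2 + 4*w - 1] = 6*w + 4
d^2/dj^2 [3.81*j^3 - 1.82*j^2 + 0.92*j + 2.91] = 22.86*j - 3.64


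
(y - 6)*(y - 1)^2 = y^3 - 8*y^2 + 13*y - 6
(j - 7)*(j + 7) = j^2 - 49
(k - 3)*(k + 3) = k^2 - 9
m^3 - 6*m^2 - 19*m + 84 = (m - 7)*(m - 3)*(m + 4)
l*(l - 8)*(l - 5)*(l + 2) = l^4 - 11*l^3 + 14*l^2 + 80*l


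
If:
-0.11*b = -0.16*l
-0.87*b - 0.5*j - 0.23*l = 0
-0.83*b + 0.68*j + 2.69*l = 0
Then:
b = 0.00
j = 0.00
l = 0.00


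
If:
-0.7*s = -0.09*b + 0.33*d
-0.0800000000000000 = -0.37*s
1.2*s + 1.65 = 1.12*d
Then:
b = 7.93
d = 1.70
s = 0.22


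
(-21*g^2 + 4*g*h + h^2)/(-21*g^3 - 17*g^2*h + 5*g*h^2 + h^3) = 1/(g + h)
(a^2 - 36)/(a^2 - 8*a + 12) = (a + 6)/(a - 2)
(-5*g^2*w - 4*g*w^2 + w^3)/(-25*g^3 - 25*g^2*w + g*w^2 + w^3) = w/(5*g + w)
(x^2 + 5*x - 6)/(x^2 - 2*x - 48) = (x - 1)/(x - 8)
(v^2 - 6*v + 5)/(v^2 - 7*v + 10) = (v - 1)/(v - 2)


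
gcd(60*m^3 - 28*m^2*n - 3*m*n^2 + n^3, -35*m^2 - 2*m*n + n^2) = 5*m + n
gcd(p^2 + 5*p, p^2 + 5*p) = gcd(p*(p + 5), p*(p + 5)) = p^2 + 5*p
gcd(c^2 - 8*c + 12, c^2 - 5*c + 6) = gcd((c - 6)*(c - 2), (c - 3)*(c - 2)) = c - 2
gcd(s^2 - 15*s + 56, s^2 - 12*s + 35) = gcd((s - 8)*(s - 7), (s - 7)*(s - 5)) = s - 7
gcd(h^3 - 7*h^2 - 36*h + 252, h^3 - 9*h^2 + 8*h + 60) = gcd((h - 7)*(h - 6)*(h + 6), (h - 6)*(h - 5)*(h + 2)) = h - 6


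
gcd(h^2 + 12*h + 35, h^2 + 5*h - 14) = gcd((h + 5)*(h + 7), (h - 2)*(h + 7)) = h + 7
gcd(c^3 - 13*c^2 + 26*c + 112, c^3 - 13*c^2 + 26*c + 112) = c^3 - 13*c^2 + 26*c + 112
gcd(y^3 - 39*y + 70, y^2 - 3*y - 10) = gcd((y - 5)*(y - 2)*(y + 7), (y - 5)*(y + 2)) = y - 5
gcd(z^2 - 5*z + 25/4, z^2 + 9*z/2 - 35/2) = z - 5/2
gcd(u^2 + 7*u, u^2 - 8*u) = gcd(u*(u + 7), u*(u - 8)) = u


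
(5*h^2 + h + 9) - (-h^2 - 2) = 6*h^2 + h + 11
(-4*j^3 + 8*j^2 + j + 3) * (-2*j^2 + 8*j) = 8*j^5 - 48*j^4 + 62*j^3 + 2*j^2 + 24*j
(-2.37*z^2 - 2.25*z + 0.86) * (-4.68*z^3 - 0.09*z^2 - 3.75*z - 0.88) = 11.0916*z^5 + 10.7433*z^4 + 5.0652*z^3 + 10.4457*z^2 - 1.245*z - 0.7568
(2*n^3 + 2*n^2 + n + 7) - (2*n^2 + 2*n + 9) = 2*n^3 - n - 2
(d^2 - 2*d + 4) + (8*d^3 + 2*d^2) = 8*d^3 + 3*d^2 - 2*d + 4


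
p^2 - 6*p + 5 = (p - 5)*(p - 1)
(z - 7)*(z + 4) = z^2 - 3*z - 28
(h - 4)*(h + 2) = h^2 - 2*h - 8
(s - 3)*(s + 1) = s^2 - 2*s - 3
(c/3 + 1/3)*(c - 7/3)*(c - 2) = c^3/3 - 10*c^2/9 + c/9 + 14/9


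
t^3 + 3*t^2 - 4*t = t*(t - 1)*(t + 4)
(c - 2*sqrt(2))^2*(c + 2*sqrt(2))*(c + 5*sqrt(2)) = c^4 + 3*sqrt(2)*c^3 - 28*c^2 - 24*sqrt(2)*c + 160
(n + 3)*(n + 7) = n^2 + 10*n + 21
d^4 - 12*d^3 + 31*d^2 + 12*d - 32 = (d - 8)*(d - 4)*(d - 1)*(d + 1)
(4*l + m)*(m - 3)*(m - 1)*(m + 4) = 4*l*m^3 - 52*l*m + 48*l + m^4 - 13*m^2 + 12*m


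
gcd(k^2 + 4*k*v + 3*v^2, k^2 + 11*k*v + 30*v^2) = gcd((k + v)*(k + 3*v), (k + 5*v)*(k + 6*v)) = 1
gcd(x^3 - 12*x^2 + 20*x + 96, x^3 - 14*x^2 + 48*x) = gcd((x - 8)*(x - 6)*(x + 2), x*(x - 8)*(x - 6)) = x^2 - 14*x + 48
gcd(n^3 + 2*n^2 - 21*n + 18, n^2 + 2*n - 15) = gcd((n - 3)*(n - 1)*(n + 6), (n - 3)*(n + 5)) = n - 3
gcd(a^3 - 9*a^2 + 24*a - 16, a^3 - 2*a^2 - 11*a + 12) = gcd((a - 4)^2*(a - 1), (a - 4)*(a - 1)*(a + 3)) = a^2 - 5*a + 4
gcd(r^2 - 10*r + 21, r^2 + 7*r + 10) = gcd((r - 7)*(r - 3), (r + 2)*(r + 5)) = 1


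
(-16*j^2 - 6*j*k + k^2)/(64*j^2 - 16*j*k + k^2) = (-2*j - k)/(8*j - k)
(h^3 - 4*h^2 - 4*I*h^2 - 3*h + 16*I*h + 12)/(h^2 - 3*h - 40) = (h^3 - 4*h^2*(1 + I) + h*(-3 + 16*I) + 12)/(h^2 - 3*h - 40)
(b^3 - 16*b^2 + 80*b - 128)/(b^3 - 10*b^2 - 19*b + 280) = (b^2 - 8*b + 16)/(b^2 - 2*b - 35)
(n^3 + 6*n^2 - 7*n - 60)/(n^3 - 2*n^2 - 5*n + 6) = (n^2 + 9*n + 20)/(n^2 + n - 2)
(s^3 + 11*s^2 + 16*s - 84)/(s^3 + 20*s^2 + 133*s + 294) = (s - 2)/(s + 7)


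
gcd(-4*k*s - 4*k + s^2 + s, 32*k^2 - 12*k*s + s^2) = -4*k + s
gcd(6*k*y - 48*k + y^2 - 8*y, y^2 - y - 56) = y - 8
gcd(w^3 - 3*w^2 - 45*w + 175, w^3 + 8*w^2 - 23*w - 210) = w^2 + 2*w - 35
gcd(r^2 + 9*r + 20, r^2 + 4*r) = r + 4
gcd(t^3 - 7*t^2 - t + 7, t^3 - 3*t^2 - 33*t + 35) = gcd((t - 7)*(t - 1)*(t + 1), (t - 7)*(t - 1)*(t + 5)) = t^2 - 8*t + 7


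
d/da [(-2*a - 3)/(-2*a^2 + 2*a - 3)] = 4*(-a^2 - 3*a + 3)/(4*a^4 - 8*a^3 + 16*a^2 - 12*a + 9)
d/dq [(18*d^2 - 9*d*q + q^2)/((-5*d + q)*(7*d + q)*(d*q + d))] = ((5*d - q)*(7*d + q)*(9*d - 2*q)*(q + 1) + (5*d - q)*(7*d + q)*(18*d^2 - 9*d*q + q^2) + (5*d - q)*(q + 1)*(18*d^2 - 9*d*q + q^2) + (7*d + q)*(q + 1)*(-18*d^2 + 9*d*q - q^2))/(d*(5*d - q)^2*(7*d + q)^2*(q + 1)^2)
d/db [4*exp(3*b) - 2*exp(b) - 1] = (12*exp(2*b) - 2)*exp(b)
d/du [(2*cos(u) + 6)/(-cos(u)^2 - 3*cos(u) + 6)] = 2*(sin(u)^2 - 6*cos(u) - 16)*sin(u)/(cos(u)^2 + 3*cos(u) - 6)^2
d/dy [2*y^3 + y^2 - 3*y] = 6*y^2 + 2*y - 3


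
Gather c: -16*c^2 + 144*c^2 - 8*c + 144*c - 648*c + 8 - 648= 128*c^2 - 512*c - 640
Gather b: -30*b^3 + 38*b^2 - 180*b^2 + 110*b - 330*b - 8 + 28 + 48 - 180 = -30*b^3 - 142*b^2 - 220*b - 112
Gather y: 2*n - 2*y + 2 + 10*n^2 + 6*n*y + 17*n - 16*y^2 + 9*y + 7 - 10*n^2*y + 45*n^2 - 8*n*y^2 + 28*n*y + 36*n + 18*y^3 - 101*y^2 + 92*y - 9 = 55*n^2 + 55*n + 18*y^3 + y^2*(-8*n - 117) + y*(-10*n^2 + 34*n + 99)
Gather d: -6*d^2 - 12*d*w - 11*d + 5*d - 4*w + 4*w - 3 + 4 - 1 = -6*d^2 + d*(-12*w - 6)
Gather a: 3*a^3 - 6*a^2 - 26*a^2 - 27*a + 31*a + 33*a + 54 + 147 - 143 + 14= 3*a^3 - 32*a^2 + 37*a + 72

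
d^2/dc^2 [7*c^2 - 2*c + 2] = 14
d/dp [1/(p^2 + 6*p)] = 2*(-p - 3)/(p^2*(p + 6)^2)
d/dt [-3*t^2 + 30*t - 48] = 30 - 6*t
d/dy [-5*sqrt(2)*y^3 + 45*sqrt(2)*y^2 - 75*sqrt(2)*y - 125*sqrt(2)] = 15*sqrt(2)*(-y^2 + 6*y - 5)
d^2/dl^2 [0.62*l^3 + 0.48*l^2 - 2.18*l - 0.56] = 3.72*l + 0.96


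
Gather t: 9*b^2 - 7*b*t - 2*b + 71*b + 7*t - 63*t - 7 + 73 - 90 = 9*b^2 + 69*b + t*(-7*b - 56) - 24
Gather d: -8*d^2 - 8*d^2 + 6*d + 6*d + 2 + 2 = -16*d^2 + 12*d + 4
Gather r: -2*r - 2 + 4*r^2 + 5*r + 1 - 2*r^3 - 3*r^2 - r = -2*r^3 + r^2 + 2*r - 1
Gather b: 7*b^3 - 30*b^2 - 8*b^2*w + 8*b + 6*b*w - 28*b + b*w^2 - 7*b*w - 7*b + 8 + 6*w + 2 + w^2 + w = 7*b^3 + b^2*(-8*w - 30) + b*(w^2 - w - 27) + w^2 + 7*w + 10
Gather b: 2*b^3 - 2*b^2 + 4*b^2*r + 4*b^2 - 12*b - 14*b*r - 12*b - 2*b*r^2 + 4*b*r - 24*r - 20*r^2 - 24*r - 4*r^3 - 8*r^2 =2*b^3 + b^2*(4*r + 2) + b*(-2*r^2 - 10*r - 24) - 4*r^3 - 28*r^2 - 48*r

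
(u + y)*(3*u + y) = 3*u^2 + 4*u*y + y^2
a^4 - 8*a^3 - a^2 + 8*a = a*(a - 8)*(a - 1)*(a + 1)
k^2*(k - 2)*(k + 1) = k^4 - k^3 - 2*k^2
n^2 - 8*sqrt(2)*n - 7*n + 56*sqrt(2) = (n - 7)*(n - 8*sqrt(2))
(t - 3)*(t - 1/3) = t^2 - 10*t/3 + 1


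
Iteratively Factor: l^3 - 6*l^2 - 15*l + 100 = (l - 5)*(l^2 - l - 20) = (l - 5)*(l + 4)*(l - 5)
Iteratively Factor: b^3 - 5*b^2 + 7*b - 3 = (b - 1)*(b^2 - 4*b + 3) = (b - 3)*(b - 1)*(b - 1)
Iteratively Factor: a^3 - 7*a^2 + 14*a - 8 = (a - 4)*(a^2 - 3*a + 2) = (a - 4)*(a - 2)*(a - 1)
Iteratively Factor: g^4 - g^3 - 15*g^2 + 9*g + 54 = (g + 2)*(g^3 - 3*g^2 - 9*g + 27) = (g - 3)*(g + 2)*(g^2 - 9) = (g - 3)*(g + 2)*(g + 3)*(g - 3)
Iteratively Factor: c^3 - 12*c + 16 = (c - 2)*(c^2 + 2*c - 8) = (c - 2)^2*(c + 4)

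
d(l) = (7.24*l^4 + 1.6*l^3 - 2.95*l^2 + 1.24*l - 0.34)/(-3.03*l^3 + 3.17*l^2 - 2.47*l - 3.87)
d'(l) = (9.09*l^2 - 6.34*l + 2.47)*(7.24*l^4 + 1.6*l^3 - 2.95*l^2 + 1.24*l - 0.34)/(-3.03*l^3 + 3.17*l^2 - 2.47*l - 3.87)^2 + (28.96*l^3 + 4.8*l^2 - 5.9*l + 1.24)/(-3.03*l^3 + 3.17*l^2 - 2.47*l - 3.87)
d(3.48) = -10.78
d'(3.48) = -2.79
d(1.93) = -5.54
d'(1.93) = -4.44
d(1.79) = -4.89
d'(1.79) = -4.71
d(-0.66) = -125.74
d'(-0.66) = -109802.37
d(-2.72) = 3.88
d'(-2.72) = -2.21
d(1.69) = -4.41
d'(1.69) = -4.89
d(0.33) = 0.02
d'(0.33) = -0.20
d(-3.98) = 6.73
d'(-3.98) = -2.30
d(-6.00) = 11.45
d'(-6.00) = -2.36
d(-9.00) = 18.55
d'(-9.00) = -2.38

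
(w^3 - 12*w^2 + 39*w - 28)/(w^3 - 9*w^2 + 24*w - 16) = (w - 7)/(w - 4)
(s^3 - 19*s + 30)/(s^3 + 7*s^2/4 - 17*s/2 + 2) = 4*(s^2 + 2*s - 15)/(4*s^2 + 15*s - 4)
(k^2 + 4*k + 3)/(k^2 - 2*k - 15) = (k + 1)/(k - 5)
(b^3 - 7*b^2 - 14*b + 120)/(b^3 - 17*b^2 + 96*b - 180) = (b + 4)/(b - 6)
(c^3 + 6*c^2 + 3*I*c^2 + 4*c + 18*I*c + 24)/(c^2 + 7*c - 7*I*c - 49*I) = (c^3 + c^2*(6 + 3*I) + c*(4 + 18*I) + 24)/(c^2 + c*(7 - 7*I) - 49*I)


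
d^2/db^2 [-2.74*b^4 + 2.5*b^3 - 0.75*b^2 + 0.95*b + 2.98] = -32.88*b^2 + 15.0*b - 1.5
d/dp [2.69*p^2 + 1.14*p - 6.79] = 5.38*p + 1.14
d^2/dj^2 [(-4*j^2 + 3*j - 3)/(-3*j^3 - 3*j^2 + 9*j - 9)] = 2*(4*j^6 - 9*j^5 + 45*j^4 - 60*j^3 - 27*j + 27)/(3*(j^9 + 3*j^8 - 6*j^7 - 8*j^6 + 36*j^5 - 18*j^4 - 54*j^3 + 108*j^2 - 81*j + 27))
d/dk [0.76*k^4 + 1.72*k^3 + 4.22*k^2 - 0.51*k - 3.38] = 3.04*k^3 + 5.16*k^2 + 8.44*k - 0.51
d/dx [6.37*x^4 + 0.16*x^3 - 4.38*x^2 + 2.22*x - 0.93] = 25.48*x^3 + 0.48*x^2 - 8.76*x + 2.22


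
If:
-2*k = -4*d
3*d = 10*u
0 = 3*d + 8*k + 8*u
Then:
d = 0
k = 0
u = 0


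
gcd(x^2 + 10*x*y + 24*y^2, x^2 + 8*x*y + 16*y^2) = x + 4*y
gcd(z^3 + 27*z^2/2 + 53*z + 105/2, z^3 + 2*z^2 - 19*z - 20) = z + 5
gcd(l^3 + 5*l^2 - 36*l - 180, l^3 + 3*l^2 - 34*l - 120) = l^2 - l - 30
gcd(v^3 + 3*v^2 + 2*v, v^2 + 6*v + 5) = v + 1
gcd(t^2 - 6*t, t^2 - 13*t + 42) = t - 6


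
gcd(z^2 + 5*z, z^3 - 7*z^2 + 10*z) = z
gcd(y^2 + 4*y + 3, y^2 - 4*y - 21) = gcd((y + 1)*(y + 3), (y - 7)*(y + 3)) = y + 3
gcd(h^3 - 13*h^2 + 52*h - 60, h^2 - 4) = h - 2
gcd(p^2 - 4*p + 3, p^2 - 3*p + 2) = p - 1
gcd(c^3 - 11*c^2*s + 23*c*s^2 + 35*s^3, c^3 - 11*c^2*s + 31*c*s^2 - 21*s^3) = -c + 7*s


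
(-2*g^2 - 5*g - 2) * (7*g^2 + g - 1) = -14*g^4 - 37*g^3 - 17*g^2 + 3*g + 2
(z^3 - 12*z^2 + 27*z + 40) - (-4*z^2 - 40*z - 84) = z^3 - 8*z^2 + 67*z + 124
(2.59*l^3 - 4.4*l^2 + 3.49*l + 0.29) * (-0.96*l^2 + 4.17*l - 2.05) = -2.4864*l^5 + 15.0243*l^4 - 27.0079*l^3 + 23.2949*l^2 - 5.9452*l - 0.5945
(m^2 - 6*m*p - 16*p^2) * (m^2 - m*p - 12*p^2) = m^4 - 7*m^3*p - 22*m^2*p^2 + 88*m*p^3 + 192*p^4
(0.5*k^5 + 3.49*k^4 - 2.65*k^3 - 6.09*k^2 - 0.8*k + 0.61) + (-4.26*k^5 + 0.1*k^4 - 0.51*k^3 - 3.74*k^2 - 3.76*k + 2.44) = -3.76*k^5 + 3.59*k^4 - 3.16*k^3 - 9.83*k^2 - 4.56*k + 3.05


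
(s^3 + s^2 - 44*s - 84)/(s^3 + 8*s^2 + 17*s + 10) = (s^2 - s - 42)/(s^2 + 6*s + 5)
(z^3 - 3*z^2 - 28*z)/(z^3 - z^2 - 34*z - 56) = z/(z + 2)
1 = 1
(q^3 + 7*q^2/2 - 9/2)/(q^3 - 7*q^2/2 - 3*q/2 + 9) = (q^2 + 2*q - 3)/(q^2 - 5*q + 6)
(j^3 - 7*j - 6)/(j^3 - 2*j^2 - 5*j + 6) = (j + 1)/(j - 1)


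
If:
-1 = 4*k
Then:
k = -1/4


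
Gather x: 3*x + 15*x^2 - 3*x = 15*x^2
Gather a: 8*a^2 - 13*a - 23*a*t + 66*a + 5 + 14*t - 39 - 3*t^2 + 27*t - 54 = 8*a^2 + a*(53 - 23*t) - 3*t^2 + 41*t - 88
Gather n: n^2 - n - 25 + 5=n^2 - n - 20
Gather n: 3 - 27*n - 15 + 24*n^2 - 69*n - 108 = 24*n^2 - 96*n - 120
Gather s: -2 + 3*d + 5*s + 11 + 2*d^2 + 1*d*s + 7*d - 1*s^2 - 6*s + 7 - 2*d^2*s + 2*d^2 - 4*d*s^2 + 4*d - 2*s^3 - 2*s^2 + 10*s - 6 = 4*d^2 + 14*d - 2*s^3 + s^2*(-4*d - 3) + s*(-2*d^2 + d + 9) + 10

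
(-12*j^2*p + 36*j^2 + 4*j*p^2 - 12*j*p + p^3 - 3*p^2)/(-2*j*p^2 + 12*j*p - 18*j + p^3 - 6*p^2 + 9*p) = (6*j + p)/(p - 3)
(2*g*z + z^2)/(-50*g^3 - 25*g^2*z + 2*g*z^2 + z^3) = z/(-25*g^2 + z^2)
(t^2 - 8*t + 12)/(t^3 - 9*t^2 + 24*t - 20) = (t - 6)/(t^2 - 7*t + 10)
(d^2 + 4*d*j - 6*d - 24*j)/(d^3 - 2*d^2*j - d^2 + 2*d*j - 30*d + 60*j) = (d + 4*j)/(d^2 - 2*d*j + 5*d - 10*j)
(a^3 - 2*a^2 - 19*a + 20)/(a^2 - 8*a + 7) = (a^2 - a - 20)/(a - 7)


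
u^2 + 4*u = u*(u + 4)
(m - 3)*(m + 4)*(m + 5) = m^3 + 6*m^2 - 7*m - 60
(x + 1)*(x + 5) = x^2 + 6*x + 5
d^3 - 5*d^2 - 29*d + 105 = (d - 7)*(d - 3)*(d + 5)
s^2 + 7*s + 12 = (s + 3)*(s + 4)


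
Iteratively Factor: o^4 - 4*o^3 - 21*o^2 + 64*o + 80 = (o + 1)*(o^3 - 5*o^2 - 16*o + 80) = (o - 4)*(o + 1)*(o^2 - o - 20) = (o - 5)*(o - 4)*(o + 1)*(o + 4)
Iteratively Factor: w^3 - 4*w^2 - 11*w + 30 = (w - 5)*(w^2 + w - 6) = (w - 5)*(w + 3)*(w - 2)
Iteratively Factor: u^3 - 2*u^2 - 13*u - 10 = (u + 2)*(u^2 - 4*u - 5) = (u - 5)*(u + 2)*(u + 1)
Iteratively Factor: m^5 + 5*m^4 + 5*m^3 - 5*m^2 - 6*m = (m + 2)*(m^4 + 3*m^3 - m^2 - 3*m) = m*(m + 2)*(m^3 + 3*m^2 - m - 3) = m*(m + 1)*(m + 2)*(m^2 + 2*m - 3) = m*(m - 1)*(m + 1)*(m + 2)*(m + 3)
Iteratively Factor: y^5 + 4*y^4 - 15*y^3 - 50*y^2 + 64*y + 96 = (y - 3)*(y^4 + 7*y^3 + 6*y^2 - 32*y - 32) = (y - 3)*(y + 1)*(y^3 + 6*y^2 - 32) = (y - 3)*(y - 2)*(y + 1)*(y^2 + 8*y + 16) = (y - 3)*(y - 2)*(y + 1)*(y + 4)*(y + 4)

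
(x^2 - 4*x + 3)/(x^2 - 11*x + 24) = (x - 1)/(x - 8)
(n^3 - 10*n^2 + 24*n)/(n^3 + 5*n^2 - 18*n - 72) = n*(n - 6)/(n^2 + 9*n + 18)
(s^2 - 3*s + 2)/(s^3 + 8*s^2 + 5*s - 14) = (s - 2)/(s^2 + 9*s + 14)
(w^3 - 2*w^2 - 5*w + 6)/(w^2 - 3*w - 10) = (w^2 - 4*w + 3)/(w - 5)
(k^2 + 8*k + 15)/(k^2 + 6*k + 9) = (k + 5)/(k + 3)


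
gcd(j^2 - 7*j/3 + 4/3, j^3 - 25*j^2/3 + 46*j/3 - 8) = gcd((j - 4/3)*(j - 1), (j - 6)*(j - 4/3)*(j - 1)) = j^2 - 7*j/3 + 4/3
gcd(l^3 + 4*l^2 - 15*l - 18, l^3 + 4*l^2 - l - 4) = l + 1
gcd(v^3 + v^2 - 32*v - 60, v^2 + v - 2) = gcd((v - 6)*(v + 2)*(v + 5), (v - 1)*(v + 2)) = v + 2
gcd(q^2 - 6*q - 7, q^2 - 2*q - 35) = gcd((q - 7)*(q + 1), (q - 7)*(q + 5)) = q - 7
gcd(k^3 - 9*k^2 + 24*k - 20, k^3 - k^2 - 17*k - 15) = k - 5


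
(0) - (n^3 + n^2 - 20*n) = -n^3 - n^2 + 20*n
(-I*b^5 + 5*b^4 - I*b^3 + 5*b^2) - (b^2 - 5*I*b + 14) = -I*b^5 + 5*b^4 - I*b^3 + 4*b^2 + 5*I*b - 14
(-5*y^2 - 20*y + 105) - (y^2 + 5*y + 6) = -6*y^2 - 25*y + 99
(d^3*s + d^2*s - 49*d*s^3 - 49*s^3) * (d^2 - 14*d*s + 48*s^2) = d^5*s - 14*d^4*s^2 + d^4*s - d^3*s^3 - 14*d^3*s^2 + 686*d^2*s^4 - d^2*s^3 - 2352*d*s^5 + 686*d*s^4 - 2352*s^5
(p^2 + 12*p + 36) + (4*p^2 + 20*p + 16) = 5*p^2 + 32*p + 52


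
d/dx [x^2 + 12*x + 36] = 2*x + 12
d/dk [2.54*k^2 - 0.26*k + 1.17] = 5.08*k - 0.26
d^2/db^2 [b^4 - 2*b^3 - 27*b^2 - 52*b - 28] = 12*b^2 - 12*b - 54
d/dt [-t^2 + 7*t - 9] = 7 - 2*t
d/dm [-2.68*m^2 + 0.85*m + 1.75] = 0.85 - 5.36*m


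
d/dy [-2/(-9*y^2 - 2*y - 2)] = 4*(-9*y - 1)/(9*y^2 + 2*y + 2)^2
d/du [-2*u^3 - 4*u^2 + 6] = 2*u*(-3*u - 4)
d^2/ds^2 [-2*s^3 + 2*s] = -12*s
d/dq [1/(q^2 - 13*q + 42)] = (13 - 2*q)/(q^2 - 13*q + 42)^2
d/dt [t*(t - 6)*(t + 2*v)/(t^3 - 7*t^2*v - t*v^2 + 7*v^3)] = (t*(t - 6)*(t + 2*v)*(-3*t^2 + 14*t*v + v^2) + (t*(t - 6) + t*(t + 2*v) + (t - 6)*(t + 2*v))*(t^3 - 7*t^2*v - t*v^2 + 7*v^3))/(t^3 - 7*t^2*v - t*v^2 + 7*v^3)^2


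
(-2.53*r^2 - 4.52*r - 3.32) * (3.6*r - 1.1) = -9.108*r^3 - 13.489*r^2 - 6.98*r + 3.652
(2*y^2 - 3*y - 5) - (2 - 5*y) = 2*y^2 + 2*y - 7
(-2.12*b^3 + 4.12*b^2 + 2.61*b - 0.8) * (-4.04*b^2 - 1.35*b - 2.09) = 8.5648*b^5 - 13.7828*b^4 - 11.6756*b^3 - 8.9023*b^2 - 4.3749*b + 1.672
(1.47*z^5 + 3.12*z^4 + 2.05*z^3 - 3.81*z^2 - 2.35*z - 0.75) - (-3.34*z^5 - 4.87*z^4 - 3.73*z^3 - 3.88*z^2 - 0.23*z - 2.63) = 4.81*z^5 + 7.99*z^4 + 5.78*z^3 + 0.0699999999999998*z^2 - 2.12*z + 1.88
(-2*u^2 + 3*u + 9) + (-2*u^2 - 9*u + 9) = -4*u^2 - 6*u + 18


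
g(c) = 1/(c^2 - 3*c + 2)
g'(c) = (3 - 2*c)/(c^2 - 3*c + 2)^2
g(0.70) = 2.56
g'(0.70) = 10.52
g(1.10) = -11.11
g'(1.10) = 98.77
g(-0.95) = 0.17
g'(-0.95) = 0.15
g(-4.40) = 0.03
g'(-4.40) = 0.01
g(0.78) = 3.73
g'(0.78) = 19.99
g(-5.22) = 0.02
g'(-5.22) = 0.01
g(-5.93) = 0.02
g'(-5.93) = 0.00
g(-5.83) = 0.02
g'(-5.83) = 0.01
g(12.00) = 0.01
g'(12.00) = 0.00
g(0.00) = 0.50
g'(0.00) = 0.75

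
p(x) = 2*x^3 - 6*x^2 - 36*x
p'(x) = 6*x^2 - 12*x - 36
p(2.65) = -100.32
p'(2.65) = -25.66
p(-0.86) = 25.25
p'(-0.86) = -21.24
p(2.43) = -94.21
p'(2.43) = -29.73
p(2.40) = -93.31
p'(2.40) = -30.24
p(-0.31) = 10.52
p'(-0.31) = -31.70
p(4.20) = -108.86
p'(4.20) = 19.44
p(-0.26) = 8.92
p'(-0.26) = -32.47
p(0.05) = -1.81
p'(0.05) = -36.58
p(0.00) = 0.00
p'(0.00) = -36.00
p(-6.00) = -432.00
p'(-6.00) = 252.00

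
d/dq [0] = 0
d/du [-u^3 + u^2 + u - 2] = -3*u^2 + 2*u + 1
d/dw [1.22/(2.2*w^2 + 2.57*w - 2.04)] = (-5.368*w - 3.1354)/(2.2*w^2 + 2.57*w - 2.04)^2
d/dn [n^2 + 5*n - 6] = 2*n + 5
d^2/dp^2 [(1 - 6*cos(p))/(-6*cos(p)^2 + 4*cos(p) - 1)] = 2*(243*(1 - cos(2*p))^2*cos(p) - 233*cos(p) + 62*cos(2*p) + 144*cos(3*p) - 54*cos(5*p) + 48)/(4*cos(p) - 3*cos(2*p) - 4)^3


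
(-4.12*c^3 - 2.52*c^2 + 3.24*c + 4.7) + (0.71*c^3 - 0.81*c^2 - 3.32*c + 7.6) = -3.41*c^3 - 3.33*c^2 - 0.0799999999999996*c + 12.3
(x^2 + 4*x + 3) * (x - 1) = x^3 + 3*x^2 - x - 3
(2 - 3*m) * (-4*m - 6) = 12*m^2 + 10*m - 12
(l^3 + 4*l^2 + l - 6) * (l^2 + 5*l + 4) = l^5 + 9*l^4 + 25*l^3 + 15*l^2 - 26*l - 24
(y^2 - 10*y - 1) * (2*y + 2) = 2*y^3 - 18*y^2 - 22*y - 2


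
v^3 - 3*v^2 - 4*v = v*(v - 4)*(v + 1)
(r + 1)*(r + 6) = r^2 + 7*r + 6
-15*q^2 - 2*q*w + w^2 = (-5*q + w)*(3*q + w)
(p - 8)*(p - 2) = p^2 - 10*p + 16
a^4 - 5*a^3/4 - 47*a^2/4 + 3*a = a*(a - 4)*(a - 1/4)*(a + 3)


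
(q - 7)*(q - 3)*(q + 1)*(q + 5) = q^4 - 4*q^3 - 34*q^2 + 76*q + 105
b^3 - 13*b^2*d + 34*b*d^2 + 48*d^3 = (b - 8*d)*(b - 6*d)*(b + d)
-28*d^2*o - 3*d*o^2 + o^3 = o*(-7*d + o)*(4*d + o)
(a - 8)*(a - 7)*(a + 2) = a^3 - 13*a^2 + 26*a + 112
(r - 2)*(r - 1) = r^2 - 3*r + 2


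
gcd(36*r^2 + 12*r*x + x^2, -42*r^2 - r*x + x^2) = 6*r + x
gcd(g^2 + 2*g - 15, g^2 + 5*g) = g + 5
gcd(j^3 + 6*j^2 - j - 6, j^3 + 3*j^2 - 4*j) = j - 1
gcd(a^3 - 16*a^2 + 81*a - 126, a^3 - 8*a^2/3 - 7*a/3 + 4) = a - 3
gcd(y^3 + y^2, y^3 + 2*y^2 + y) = y^2 + y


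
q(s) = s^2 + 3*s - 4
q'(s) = 2*s + 3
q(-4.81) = 4.71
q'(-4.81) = -6.62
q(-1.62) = -6.24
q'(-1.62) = -0.24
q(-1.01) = -6.01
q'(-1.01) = 0.98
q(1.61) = 3.42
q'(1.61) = 6.22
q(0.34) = -2.86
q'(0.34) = 3.68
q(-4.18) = 0.93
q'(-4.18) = -5.36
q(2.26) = 7.89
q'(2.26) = 7.52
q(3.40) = 17.76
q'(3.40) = 9.80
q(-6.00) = 14.00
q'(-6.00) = -9.00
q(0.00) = -4.00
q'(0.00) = 3.00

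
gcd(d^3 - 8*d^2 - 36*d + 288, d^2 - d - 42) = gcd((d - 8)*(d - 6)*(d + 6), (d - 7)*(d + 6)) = d + 6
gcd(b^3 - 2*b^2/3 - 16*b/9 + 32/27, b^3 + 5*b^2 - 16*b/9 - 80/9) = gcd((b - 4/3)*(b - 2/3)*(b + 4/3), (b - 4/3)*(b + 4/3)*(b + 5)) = b^2 - 16/9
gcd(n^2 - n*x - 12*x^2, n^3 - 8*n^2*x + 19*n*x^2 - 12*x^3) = -n + 4*x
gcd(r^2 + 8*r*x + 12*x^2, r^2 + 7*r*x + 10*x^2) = r + 2*x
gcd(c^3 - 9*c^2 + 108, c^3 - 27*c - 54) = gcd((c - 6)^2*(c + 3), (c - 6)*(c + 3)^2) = c^2 - 3*c - 18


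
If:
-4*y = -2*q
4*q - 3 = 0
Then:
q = 3/4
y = 3/8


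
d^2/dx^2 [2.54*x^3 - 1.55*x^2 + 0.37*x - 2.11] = 15.24*x - 3.1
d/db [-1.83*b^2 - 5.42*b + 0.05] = -3.66*b - 5.42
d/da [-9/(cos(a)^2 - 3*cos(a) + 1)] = 9*(3 - 2*cos(a))*sin(a)/(cos(a)^2 - 3*cos(a) + 1)^2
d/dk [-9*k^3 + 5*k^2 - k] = -27*k^2 + 10*k - 1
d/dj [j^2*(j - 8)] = j*(3*j - 16)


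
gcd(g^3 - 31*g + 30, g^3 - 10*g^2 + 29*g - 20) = g^2 - 6*g + 5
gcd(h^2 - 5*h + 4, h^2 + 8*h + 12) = 1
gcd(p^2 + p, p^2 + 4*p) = p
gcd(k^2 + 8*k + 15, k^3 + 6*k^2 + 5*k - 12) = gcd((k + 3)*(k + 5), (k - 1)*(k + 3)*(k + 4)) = k + 3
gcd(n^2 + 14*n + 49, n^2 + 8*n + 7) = n + 7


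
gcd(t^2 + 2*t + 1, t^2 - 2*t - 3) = t + 1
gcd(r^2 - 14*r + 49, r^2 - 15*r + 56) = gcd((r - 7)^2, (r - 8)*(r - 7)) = r - 7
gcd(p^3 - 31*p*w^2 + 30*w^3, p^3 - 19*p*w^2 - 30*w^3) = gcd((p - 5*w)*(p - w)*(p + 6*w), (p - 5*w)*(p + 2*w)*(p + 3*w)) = p - 5*w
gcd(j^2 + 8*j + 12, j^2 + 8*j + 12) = j^2 + 8*j + 12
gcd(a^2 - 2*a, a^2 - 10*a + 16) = a - 2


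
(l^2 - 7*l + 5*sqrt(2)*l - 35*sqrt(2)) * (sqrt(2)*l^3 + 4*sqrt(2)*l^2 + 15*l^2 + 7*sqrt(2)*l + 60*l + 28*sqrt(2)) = sqrt(2)*l^5 - 3*sqrt(2)*l^4 + 25*l^4 - 75*l^3 + 54*sqrt(2)*l^3 - 630*l^2 - 246*sqrt(2)*l^2 - 2296*sqrt(2)*l - 210*l - 1960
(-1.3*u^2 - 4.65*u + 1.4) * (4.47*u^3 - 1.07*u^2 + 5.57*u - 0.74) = -5.811*u^5 - 19.3945*u^4 + 3.9925*u^3 - 26.4365*u^2 + 11.239*u - 1.036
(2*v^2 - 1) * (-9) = 9 - 18*v^2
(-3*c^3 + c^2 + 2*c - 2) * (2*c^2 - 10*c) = -6*c^5 + 32*c^4 - 6*c^3 - 24*c^2 + 20*c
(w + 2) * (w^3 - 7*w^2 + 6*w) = w^4 - 5*w^3 - 8*w^2 + 12*w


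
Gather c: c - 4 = c - 4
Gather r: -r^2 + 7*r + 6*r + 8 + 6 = -r^2 + 13*r + 14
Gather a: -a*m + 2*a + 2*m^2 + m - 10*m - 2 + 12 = a*(2 - m) + 2*m^2 - 9*m + 10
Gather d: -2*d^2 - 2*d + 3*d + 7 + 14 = -2*d^2 + d + 21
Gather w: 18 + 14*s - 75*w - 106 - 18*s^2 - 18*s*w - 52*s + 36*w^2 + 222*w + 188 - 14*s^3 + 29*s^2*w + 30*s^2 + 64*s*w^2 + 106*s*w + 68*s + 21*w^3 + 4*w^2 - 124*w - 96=-14*s^3 + 12*s^2 + 30*s + 21*w^3 + w^2*(64*s + 40) + w*(29*s^2 + 88*s + 23) + 4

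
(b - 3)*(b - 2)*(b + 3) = b^3 - 2*b^2 - 9*b + 18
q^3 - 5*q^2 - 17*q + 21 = (q - 7)*(q - 1)*(q + 3)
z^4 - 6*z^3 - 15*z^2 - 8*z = z*(z - 8)*(z + 1)^2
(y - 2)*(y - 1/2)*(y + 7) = y^3 + 9*y^2/2 - 33*y/2 + 7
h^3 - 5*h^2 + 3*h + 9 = (h - 3)^2*(h + 1)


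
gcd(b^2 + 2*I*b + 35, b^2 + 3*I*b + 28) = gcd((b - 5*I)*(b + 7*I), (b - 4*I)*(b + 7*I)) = b + 7*I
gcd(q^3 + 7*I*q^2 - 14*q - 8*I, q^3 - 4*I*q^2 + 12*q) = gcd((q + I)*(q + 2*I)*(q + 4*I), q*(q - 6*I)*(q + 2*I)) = q + 2*I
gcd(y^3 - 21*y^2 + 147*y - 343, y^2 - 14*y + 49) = y^2 - 14*y + 49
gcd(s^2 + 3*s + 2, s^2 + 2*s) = s + 2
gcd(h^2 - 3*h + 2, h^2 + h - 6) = h - 2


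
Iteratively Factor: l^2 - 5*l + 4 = (l - 4)*(l - 1)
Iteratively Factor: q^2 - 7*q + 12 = (q - 4)*(q - 3)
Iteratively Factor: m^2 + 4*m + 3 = (m + 3)*(m + 1)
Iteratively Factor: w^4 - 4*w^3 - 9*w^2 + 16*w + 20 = (w + 2)*(w^3 - 6*w^2 + 3*w + 10) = (w - 5)*(w + 2)*(w^2 - w - 2) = (w - 5)*(w - 2)*(w + 2)*(w + 1)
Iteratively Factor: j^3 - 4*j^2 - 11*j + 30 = (j + 3)*(j^2 - 7*j + 10) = (j - 5)*(j + 3)*(j - 2)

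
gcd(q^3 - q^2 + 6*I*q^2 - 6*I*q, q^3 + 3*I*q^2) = q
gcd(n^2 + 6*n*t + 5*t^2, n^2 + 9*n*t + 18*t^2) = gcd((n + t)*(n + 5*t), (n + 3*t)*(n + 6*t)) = 1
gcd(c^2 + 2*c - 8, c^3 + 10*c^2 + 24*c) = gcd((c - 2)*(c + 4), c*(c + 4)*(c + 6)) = c + 4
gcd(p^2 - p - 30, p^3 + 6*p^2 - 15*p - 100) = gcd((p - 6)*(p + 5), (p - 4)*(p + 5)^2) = p + 5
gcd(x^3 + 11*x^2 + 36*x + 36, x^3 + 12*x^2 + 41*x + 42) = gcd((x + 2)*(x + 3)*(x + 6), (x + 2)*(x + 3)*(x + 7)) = x^2 + 5*x + 6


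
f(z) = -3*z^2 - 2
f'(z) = -6*z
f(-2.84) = -26.20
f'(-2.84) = 17.04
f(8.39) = -213.18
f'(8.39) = -50.34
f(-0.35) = -2.37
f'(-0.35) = 2.10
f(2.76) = -24.85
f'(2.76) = -16.56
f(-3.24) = -33.49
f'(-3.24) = 19.44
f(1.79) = -11.61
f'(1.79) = -10.74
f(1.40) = -7.88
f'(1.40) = -8.40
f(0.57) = -2.97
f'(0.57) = -3.42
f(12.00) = -434.00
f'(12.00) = -72.00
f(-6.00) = -110.00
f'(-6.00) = 36.00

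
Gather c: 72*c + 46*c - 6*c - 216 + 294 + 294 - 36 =112*c + 336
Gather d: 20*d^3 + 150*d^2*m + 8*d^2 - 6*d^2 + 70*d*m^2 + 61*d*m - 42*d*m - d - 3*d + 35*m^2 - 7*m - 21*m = 20*d^3 + d^2*(150*m + 2) + d*(70*m^2 + 19*m - 4) + 35*m^2 - 28*m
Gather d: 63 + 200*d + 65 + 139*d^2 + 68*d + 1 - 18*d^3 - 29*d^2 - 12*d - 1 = -18*d^3 + 110*d^2 + 256*d + 128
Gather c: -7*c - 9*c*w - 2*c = c*(-9*w - 9)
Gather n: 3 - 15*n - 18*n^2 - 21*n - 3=-18*n^2 - 36*n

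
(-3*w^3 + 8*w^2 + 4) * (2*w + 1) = -6*w^4 + 13*w^3 + 8*w^2 + 8*w + 4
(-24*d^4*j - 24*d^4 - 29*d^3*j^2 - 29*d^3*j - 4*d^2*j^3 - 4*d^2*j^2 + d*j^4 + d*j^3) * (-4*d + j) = 96*d^5*j + 96*d^5 + 92*d^4*j^2 + 92*d^4*j - 13*d^3*j^3 - 13*d^3*j^2 - 8*d^2*j^4 - 8*d^2*j^3 + d*j^5 + d*j^4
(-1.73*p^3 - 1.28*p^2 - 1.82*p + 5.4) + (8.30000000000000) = -1.73*p^3 - 1.28*p^2 - 1.82*p + 13.7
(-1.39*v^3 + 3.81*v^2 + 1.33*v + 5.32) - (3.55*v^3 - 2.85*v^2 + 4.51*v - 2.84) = -4.94*v^3 + 6.66*v^2 - 3.18*v + 8.16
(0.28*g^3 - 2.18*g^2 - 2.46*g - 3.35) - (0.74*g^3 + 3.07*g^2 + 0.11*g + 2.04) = -0.46*g^3 - 5.25*g^2 - 2.57*g - 5.39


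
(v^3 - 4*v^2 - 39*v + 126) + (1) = v^3 - 4*v^2 - 39*v + 127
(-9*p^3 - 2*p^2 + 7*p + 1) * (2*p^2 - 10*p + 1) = -18*p^5 + 86*p^4 + 25*p^3 - 70*p^2 - 3*p + 1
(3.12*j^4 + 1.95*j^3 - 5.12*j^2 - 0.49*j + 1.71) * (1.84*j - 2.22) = 5.7408*j^5 - 3.3384*j^4 - 13.7498*j^3 + 10.4648*j^2 + 4.2342*j - 3.7962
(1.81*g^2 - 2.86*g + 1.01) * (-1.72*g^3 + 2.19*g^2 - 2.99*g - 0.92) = -3.1132*g^5 + 8.8831*g^4 - 13.4125*g^3 + 9.0981*g^2 - 0.3887*g - 0.9292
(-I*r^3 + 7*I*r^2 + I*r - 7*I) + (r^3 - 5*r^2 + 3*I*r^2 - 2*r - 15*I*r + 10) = r^3 - I*r^3 - 5*r^2 + 10*I*r^2 - 2*r - 14*I*r + 10 - 7*I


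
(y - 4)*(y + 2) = y^2 - 2*y - 8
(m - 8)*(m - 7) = m^2 - 15*m + 56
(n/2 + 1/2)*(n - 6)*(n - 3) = n^3/2 - 4*n^2 + 9*n/2 + 9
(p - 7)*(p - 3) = p^2 - 10*p + 21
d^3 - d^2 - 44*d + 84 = (d - 6)*(d - 2)*(d + 7)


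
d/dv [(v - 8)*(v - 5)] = 2*v - 13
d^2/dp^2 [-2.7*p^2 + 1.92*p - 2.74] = -5.40000000000000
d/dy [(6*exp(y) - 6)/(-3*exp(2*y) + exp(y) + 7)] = 6*(-(1 - exp(y))*(6*exp(y) - 1) - 3*exp(2*y) + exp(y) + 7)*exp(y)/(-3*exp(2*y) + exp(y) + 7)^2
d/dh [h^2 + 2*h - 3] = 2*h + 2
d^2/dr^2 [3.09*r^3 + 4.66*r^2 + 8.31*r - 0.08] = 18.54*r + 9.32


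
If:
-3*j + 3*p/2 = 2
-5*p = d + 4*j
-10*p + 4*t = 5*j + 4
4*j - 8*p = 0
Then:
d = 52/9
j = -8/9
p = -4/9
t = -11/9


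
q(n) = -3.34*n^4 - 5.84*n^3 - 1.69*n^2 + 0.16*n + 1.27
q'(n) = -13.36*n^3 - 17.52*n^2 - 3.38*n + 0.16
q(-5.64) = -2385.24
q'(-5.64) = 1858.79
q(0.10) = 1.26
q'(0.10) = -0.37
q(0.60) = -0.94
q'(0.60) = -11.06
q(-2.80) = -89.52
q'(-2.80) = 165.55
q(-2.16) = -20.81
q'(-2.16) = 60.36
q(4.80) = -2455.77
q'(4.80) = -1897.23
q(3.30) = -622.58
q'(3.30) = -681.91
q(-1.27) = 1.61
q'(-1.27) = 3.56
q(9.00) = -26305.28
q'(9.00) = -11188.82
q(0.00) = 1.27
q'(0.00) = 0.16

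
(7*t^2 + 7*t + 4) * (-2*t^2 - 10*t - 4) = -14*t^4 - 84*t^3 - 106*t^2 - 68*t - 16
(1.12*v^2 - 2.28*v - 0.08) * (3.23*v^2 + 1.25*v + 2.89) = 3.6176*v^4 - 5.9644*v^3 + 0.128400000000001*v^2 - 6.6892*v - 0.2312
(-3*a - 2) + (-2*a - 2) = -5*a - 4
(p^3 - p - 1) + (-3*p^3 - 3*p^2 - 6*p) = -2*p^3 - 3*p^2 - 7*p - 1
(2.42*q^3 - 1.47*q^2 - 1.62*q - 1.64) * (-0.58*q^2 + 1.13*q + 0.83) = -1.4036*q^5 + 3.5872*q^4 + 1.2871*q^3 - 2.0995*q^2 - 3.1978*q - 1.3612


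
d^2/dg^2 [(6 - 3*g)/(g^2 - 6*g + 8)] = -6/(g^3 - 12*g^2 + 48*g - 64)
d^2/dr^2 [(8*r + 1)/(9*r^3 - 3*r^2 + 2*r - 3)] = 2*(1944*r^5 - 162*r^4 - 288*r^3 + 1377*r^2 - 153*r + 43)/(729*r^9 - 729*r^8 + 729*r^7 - 1080*r^6 + 648*r^5 - 441*r^4 + 359*r^3 - 117*r^2 + 54*r - 27)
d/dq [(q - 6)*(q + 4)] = 2*q - 2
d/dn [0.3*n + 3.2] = 0.300000000000000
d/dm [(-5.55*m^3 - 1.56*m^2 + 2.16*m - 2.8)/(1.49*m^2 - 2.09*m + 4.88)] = (-8.2695*m^4 + 23.199*m^3 - 81.21*m^2 - 6.8816*m + 4.6888)/(2.2201*m^4 - 6.2282*m^3 + 18.9105*m^2 - 20.3984*m + 23.8144)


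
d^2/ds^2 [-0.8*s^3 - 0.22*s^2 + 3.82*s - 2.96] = -4.8*s - 0.44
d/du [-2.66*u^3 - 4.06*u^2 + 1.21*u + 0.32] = -7.98*u^2 - 8.12*u + 1.21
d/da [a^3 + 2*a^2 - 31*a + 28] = 3*a^2 + 4*a - 31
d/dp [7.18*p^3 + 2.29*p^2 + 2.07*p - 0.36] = 21.54*p^2 + 4.58*p + 2.07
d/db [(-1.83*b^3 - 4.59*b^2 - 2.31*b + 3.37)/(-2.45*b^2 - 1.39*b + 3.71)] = (4.4835*b^4 + 5.0874*b^3 - 19.6473*b^2 - 17.5448*b - 3.8858)/(6.0025*b^4 + 6.811*b^3 - 16.2469*b^2 - 10.3138*b + 13.7641)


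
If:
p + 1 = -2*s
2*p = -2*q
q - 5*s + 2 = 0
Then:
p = -3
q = 3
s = 1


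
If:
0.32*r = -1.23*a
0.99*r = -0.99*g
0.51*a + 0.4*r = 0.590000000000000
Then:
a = -0.57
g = -2.21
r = 2.21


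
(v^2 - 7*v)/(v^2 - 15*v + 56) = v/(v - 8)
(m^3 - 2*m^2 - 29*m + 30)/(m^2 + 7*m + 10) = (m^2 - 7*m + 6)/(m + 2)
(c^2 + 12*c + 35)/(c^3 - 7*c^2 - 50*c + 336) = (c + 5)/(c^2 - 14*c + 48)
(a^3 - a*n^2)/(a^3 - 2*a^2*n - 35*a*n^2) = (-a^2 + n^2)/(-a^2 + 2*a*n + 35*n^2)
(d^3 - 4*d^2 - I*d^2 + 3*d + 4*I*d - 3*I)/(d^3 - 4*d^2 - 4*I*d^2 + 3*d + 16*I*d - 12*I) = (d - I)/(d - 4*I)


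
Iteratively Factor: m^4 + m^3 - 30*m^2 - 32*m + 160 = (m + 4)*(m^3 - 3*m^2 - 18*m + 40) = (m + 4)^2*(m^2 - 7*m + 10) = (m - 5)*(m + 4)^2*(m - 2)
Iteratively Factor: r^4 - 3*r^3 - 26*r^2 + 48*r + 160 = (r + 2)*(r^3 - 5*r^2 - 16*r + 80) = (r + 2)*(r + 4)*(r^2 - 9*r + 20) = (r - 5)*(r + 2)*(r + 4)*(r - 4)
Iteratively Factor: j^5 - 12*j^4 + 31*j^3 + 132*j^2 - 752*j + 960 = (j + 4)*(j^4 - 16*j^3 + 95*j^2 - 248*j + 240) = (j - 3)*(j + 4)*(j^3 - 13*j^2 + 56*j - 80) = (j - 4)*(j - 3)*(j + 4)*(j^2 - 9*j + 20) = (j - 5)*(j - 4)*(j - 3)*(j + 4)*(j - 4)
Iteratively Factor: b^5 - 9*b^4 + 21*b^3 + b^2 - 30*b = (b + 1)*(b^4 - 10*b^3 + 31*b^2 - 30*b) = (b - 3)*(b + 1)*(b^3 - 7*b^2 + 10*b) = b*(b - 3)*(b + 1)*(b^2 - 7*b + 10) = b*(b - 5)*(b - 3)*(b + 1)*(b - 2)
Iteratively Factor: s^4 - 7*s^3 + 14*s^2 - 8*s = (s - 4)*(s^3 - 3*s^2 + 2*s) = s*(s - 4)*(s^2 - 3*s + 2) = s*(s - 4)*(s - 2)*(s - 1)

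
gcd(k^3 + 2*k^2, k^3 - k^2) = k^2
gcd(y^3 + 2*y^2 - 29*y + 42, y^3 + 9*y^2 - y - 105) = y^2 + 4*y - 21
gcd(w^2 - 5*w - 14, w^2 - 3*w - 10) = w + 2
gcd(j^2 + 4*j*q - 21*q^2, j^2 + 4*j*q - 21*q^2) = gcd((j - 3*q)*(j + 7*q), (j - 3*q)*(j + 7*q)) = -j^2 - 4*j*q + 21*q^2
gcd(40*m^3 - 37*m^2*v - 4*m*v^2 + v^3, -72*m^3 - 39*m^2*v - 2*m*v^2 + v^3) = -8*m + v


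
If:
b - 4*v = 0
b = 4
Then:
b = 4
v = 1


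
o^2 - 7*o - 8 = (o - 8)*(o + 1)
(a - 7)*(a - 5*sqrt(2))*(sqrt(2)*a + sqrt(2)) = sqrt(2)*a^3 - 10*a^2 - 6*sqrt(2)*a^2 - 7*sqrt(2)*a + 60*a + 70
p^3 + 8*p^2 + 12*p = p*(p + 2)*(p + 6)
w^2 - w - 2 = (w - 2)*(w + 1)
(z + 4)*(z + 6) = z^2 + 10*z + 24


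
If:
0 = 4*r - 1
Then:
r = 1/4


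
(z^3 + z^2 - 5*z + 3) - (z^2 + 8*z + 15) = z^3 - 13*z - 12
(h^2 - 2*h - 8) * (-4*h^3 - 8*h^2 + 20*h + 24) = -4*h^5 + 68*h^3 + 48*h^2 - 208*h - 192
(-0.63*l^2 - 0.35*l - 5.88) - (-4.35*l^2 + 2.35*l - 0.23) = 3.72*l^2 - 2.7*l - 5.65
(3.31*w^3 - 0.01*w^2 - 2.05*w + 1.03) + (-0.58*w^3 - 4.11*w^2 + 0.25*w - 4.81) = 2.73*w^3 - 4.12*w^2 - 1.8*w - 3.78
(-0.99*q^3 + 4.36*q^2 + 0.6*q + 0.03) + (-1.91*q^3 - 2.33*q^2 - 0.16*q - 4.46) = -2.9*q^3 + 2.03*q^2 + 0.44*q - 4.43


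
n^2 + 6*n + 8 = (n + 2)*(n + 4)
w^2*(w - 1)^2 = w^4 - 2*w^3 + w^2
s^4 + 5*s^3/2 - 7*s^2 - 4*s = s*(s - 2)*(s + 1/2)*(s + 4)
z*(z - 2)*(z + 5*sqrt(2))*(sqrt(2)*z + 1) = sqrt(2)*z^4 - 2*sqrt(2)*z^3 + 11*z^3 - 22*z^2 + 5*sqrt(2)*z^2 - 10*sqrt(2)*z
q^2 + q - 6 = (q - 2)*(q + 3)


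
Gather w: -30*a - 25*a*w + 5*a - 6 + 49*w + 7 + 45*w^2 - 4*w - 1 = -25*a + 45*w^2 + w*(45 - 25*a)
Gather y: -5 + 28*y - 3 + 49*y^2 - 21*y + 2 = 49*y^2 + 7*y - 6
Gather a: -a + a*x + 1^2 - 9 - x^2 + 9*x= a*(x - 1) - x^2 + 9*x - 8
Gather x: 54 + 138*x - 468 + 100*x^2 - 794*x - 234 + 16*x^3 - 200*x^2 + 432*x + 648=16*x^3 - 100*x^2 - 224*x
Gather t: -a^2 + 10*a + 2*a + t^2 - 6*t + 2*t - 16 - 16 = -a^2 + 12*a + t^2 - 4*t - 32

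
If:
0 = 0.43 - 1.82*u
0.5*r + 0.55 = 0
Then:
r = -1.10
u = 0.24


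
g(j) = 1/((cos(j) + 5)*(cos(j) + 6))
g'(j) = sin(j)/((cos(j) + 5)*(cos(j) + 6)^2) + sin(j)/((cos(j) + 5)^2*(cos(j) + 6))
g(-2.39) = 0.04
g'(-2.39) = -0.01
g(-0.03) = 0.02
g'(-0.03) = -0.00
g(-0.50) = 0.02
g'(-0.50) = -0.00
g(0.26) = 0.02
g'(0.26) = 0.00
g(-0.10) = 0.02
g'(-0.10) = -0.00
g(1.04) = 0.03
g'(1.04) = 0.01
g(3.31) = 0.05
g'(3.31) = -0.00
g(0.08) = 0.02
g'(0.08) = 0.00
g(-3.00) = 0.05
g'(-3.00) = 0.00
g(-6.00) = 0.02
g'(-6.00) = 0.00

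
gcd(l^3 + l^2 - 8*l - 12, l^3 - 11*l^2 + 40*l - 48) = l - 3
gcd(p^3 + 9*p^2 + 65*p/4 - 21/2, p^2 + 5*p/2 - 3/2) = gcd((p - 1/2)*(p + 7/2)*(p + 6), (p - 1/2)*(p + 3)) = p - 1/2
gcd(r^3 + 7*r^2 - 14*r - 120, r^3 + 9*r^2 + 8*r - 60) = r^2 + 11*r + 30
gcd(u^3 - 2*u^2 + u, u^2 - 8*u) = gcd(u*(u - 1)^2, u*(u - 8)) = u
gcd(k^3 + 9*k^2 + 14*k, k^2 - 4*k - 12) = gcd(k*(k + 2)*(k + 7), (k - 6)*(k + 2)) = k + 2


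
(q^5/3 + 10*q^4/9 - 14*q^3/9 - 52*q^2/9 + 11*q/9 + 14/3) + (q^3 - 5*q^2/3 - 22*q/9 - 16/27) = q^5/3 + 10*q^4/9 - 5*q^3/9 - 67*q^2/9 - 11*q/9 + 110/27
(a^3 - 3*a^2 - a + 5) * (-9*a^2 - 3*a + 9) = -9*a^5 + 24*a^4 + 27*a^3 - 69*a^2 - 24*a + 45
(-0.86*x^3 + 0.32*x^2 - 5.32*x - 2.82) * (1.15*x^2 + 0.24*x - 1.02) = -0.989*x^5 + 0.1616*x^4 - 5.164*x^3 - 4.8462*x^2 + 4.7496*x + 2.8764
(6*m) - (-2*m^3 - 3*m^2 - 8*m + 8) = 2*m^3 + 3*m^2 + 14*m - 8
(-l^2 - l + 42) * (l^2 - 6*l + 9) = -l^4 + 5*l^3 + 39*l^2 - 261*l + 378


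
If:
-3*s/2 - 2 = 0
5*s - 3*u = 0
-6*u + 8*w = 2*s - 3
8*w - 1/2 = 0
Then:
No Solution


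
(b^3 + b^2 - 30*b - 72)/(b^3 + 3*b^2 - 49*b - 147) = (b^2 - 2*b - 24)/(b^2 - 49)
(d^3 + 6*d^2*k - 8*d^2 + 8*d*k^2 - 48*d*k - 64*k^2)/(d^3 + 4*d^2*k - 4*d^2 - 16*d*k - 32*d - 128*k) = (d + 2*k)/(d + 4)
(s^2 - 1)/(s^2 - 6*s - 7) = (s - 1)/(s - 7)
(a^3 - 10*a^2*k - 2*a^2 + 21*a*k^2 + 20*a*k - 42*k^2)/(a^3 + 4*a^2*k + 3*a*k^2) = (a^3 - 10*a^2*k - 2*a^2 + 21*a*k^2 + 20*a*k - 42*k^2)/(a*(a^2 + 4*a*k + 3*k^2))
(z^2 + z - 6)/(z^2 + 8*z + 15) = (z - 2)/(z + 5)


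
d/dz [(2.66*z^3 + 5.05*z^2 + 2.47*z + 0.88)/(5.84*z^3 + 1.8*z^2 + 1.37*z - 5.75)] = (-24.704*z^4 - 21.5612*z^3 - 58.8301*z^2 - 61.243*z - 15.4081)/(34.1056*z^6 + 21.024*z^5 + 19.2416*z^4 - 62.228*z^3 - 18.8231*z^2 - 15.755*z + 33.0625)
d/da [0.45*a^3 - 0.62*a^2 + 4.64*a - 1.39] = 1.35*a^2 - 1.24*a + 4.64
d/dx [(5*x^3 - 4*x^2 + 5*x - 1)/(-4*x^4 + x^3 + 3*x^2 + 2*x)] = (20*x^6 - 32*x^5 + 79*x^4 - 6*x^3 - 20*x^2 + 6*x + 2)/(x^2*(16*x^6 - 8*x^5 - 23*x^4 - 10*x^3 + 13*x^2 + 12*x + 4))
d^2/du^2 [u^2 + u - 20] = 2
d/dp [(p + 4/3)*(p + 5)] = 2*p + 19/3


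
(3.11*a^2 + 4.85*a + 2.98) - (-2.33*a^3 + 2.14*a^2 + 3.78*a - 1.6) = 2.33*a^3 + 0.97*a^2 + 1.07*a + 4.58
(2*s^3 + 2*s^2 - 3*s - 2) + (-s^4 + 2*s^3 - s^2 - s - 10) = -s^4 + 4*s^3 + s^2 - 4*s - 12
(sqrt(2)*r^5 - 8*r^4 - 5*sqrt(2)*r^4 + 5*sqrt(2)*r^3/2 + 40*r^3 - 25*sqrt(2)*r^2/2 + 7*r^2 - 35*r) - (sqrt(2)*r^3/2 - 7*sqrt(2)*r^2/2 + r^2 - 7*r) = sqrt(2)*r^5 - 8*r^4 - 5*sqrt(2)*r^4 + 2*sqrt(2)*r^3 + 40*r^3 - 9*sqrt(2)*r^2 + 6*r^2 - 28*r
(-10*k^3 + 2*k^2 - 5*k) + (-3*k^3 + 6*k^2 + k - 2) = -13*k^3 + 8*k^2 - 4*k - 2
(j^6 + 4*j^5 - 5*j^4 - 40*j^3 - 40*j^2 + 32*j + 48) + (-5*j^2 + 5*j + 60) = j^6 + 4*j^5 - 5*j^4 - 40*j^3 - 45*j^2 + 37*j + 108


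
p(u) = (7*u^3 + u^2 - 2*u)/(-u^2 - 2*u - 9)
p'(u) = (2*u + 2)*(7*u^3 + u^2 - 2*u)/(-u^2 - 2*u - 9)^2 + (21*u^2 + 2*u - 2)/(-u^2 - 2*u - 9)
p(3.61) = -11.46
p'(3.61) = -5.92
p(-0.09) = -0.02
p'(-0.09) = 0.23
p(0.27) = 0.03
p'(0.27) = -0.02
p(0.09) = 0.02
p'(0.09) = 0.18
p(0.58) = -0.05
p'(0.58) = -0.58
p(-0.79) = 0.16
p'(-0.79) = -1.19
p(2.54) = -5.65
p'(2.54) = -4.80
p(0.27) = 0.03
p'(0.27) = -0.02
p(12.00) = -69.02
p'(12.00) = -7.07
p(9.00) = -47.83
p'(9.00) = -7.04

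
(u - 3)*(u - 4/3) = u^2 - 13*u/3 + 4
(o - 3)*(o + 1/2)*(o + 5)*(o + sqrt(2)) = o^4 + sqrt(2)*o^3 + 5*o^3/2 - 14*o^2 + 5*sqrt(2)*o^2/2 - 14*sqrt(2)*o - 15*o/2 - 15*sqrt(2)/2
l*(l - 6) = l^2 - 6*l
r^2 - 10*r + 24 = (r - 6)*(r - 4)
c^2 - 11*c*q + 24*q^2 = (c - 8*q)*(c - 3*q)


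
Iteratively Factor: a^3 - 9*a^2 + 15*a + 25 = (a - 5)*(a^2 - 4*a - 5) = (a - 5)*(a + 1)*(a - 5)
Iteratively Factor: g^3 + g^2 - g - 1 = (g + 1)*(g^2 - 1) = (g - 1)*(g + 1)*(g + 1)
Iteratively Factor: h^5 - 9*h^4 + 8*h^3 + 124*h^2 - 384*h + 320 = (h + 4)*(h^4 - 13*h^3 + 60*h^2 - 116*h + 80) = (h - 4)*(h + 4)*(h^3 - 9*h^2 + 24*h - 20) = (h - 4)*(h - 2)*(h + 4)*(h^2 - 7*h + 10) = (h - 4)*(h - 2)^2*(h + 4)*(h - 5)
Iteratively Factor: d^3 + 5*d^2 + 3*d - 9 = (d + 3)*(d^2 + 2*d - 3) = (d + 3)^2*(d - 1)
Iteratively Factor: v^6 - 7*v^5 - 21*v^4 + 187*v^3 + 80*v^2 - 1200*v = (v - 4)*(v^5 - 3*v^4 - 33*v^3 + 55*v^2 + 300*v) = (v - 4)*(v + 3)*(v^4 - 6*v^3 - 15*v^2 + 100*v) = (v - 4)*(v + 3)*(v + 4)*(v^3 - 10*v^2 + 25*v) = (v - 5)*(v - 4)*(v + 3)*(v + 4)*(v^2 - 5*v) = v*(v - 5)*(v - 4)*(v + 3)*(v + 4)*(v - 5)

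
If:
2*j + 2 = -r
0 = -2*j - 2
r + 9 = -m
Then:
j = -1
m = -9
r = 0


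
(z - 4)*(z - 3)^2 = z^3 - 10*z^2 + 33*z - 36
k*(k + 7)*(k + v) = k^3 + k^2*v + 7*k^2 + 7*k*v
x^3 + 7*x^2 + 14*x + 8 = (x + 1)*(x + 2)*(x + 4)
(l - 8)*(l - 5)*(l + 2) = l^3 - 11*l^2 + 14*l + 80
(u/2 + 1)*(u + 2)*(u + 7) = u^3/2 + 11*u^2/2 + 16*u + 14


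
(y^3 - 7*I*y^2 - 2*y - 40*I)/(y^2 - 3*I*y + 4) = (y^2 - 3*I*y + 10)/(y + I)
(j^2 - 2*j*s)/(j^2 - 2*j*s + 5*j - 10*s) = j/(j + 5)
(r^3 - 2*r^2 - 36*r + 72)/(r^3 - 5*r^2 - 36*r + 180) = (r - 2)/(r - 5)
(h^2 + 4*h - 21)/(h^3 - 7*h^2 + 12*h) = (h + 7)/(h*(h - 4))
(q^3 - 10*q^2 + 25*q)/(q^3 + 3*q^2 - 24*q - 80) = q*(q - 5)/(q^2 + 8*q + 16)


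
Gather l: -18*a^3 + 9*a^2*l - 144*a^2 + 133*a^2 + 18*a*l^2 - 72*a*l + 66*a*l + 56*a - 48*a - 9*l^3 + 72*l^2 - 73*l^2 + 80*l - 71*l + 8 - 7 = -18*a^3 - 11*a^2 + 8*a - 9*l^3 + l^2*(18*a - 1) + l*(9*a^2 - 6*a + 9) + 1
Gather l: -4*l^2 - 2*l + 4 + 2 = -4*l^2 - 2*l + 6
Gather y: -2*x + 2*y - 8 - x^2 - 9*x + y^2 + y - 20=-x^2 - 11*x + y^2 + 3*y - 28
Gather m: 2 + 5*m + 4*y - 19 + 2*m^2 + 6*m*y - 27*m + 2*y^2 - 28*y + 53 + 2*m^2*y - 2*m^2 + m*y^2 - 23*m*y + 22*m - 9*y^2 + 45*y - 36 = 2*m^2*y + m*(y^2 - 17*y) - 7*y^2 + 21*y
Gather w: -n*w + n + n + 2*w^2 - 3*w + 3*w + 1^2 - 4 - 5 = -n*w + 2*n + 2*w^2 - 8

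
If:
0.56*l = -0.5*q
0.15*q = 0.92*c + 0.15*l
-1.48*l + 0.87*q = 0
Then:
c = 0.00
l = 0.00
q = 0.00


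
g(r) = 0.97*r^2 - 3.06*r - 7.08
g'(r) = 1.94*r - 3.06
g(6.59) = 14.88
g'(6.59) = 9.72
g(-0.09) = -6.80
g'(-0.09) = -3.23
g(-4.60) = 27.52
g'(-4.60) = -11.98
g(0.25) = -7.78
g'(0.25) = -2.58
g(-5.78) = 43.01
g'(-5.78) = -14.27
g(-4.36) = 24.70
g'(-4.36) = -11.52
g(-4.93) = 31.58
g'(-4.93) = -12.62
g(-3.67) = 17.22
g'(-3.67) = -10.18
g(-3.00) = 10.83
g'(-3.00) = -8.88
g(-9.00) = 99.03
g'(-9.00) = -20.52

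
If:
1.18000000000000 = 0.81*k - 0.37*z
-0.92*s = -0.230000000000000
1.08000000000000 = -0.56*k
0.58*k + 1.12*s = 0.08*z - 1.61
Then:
No Solution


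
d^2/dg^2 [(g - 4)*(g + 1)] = 2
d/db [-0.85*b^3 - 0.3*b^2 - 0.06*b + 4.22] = -2.55*b^2 - 0.6*b - 0.06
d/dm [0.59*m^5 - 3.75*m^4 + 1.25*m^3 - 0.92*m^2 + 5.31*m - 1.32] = 2.95*m^4 - 15.0*m^3 + 3.75*m^2 - 1.84*m + 5.31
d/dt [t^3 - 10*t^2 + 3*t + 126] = 3*t^2 - 20*t + 3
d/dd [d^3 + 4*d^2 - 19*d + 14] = 3*d^2 + 8*d - 19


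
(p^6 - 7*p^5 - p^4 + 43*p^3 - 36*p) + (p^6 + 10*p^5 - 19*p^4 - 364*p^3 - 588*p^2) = 2*p^6 + 3*p^5 - 20*p^4 - 321*p^3 - 588*p^2 - 36*p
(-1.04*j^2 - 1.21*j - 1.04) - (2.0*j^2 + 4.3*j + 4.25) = -3.04*j^2 - 5.51*j - 5.29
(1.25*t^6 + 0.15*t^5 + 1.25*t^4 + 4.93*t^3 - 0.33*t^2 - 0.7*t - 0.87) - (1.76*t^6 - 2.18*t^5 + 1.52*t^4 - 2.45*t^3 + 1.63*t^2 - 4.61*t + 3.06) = -0.51*t^6 + 2.33*t^5 - 0.27*t^4 + 7.38*t^3 - 1.96*t^2 + 3.91*t - 3.93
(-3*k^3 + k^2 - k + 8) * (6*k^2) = -18*k^5 + 6*k^4 - 6*k^3 + 48*k^2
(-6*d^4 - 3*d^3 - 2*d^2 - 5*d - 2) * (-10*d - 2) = 60*d^5 + 42*d^4 + 26*d^3 + 54*d^2 + 30*d + 4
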